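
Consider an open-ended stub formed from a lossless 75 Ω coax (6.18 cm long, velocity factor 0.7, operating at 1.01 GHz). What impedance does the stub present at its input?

Z_in ≈ +j22.9 Ω

λ = v/f = 0.7·c / 1.01 GHz = 0.208 m
βl = 2π·l/λ = 2π × 0.297 = 107°
tan(βl) = -3.27
For an open-ended stub, Z_in = −jZ_0·cot(βl) = −jZ_0/tan(βl)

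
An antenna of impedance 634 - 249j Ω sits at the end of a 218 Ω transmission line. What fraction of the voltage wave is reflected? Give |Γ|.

|Γ| ≈ 0.546

Γ = (Z_L − Z_0)/(Z_L + Z_0) = (416 − j249)/(852 − j249)
|Γ| = 485/888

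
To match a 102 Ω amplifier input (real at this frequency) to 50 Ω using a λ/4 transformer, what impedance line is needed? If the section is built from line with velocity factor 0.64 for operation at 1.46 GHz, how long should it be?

Z_qwt = √(Z_0·R_L) = √(50 × 102) = √5100
λ = 0.64·c/f = 0.132 m, so l = λ/4 = 0.0329 m

Z_qwt ≈ 71.4 Ω; length ≈ 3.29 cm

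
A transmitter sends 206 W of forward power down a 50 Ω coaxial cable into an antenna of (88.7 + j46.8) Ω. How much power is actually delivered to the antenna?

|Γ| = |(38.7 + j46.8)/(138.7 + j46.8)| = 0.415
|Γ|² = 0.172
P_refl = |Γ|²·P_inc = 35.5 W, P_del = (1 − |Γ|²)·P_inc = 171 W

P_delivered ≈ 171 W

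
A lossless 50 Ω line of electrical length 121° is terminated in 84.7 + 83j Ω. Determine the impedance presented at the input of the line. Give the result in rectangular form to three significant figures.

tan(βl) = tan(121°) = -1.66
Z_in = Z_0·(Z_L + jZ_0·tanβl)/(Z_0 + jZ_L·tanβl)
     = 50·(84.7 − j0.214)/(188 − j141)

Z_in ≈ 14.4 + j10.8 Ω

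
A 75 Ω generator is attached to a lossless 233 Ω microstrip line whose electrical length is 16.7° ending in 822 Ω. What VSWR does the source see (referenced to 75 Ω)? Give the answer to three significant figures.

tan(βl) = 0.3
Z_in = Z_0·(Z_L + jZ_0·tanβl)/(Z_0 + jZ_L·tanβl) = 423 − j377 Ω
Γ_s = (Z_in − Z_s)/(Z_in + Z_s) = (348 − j377)/(498 − j377), |Γ_s| = 0.822
VSWR = (1 + |Γ_s|)/(1 − |Γ_s|)

VSWR ≈ 10.2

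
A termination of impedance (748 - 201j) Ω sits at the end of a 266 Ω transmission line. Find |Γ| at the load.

Γ = (Z_L − Z_0)/(Z_L + Z_0) = (482 − j201)/(1014 − j201)
|Γ| = 522/1030

|Γ| ≈ 0.505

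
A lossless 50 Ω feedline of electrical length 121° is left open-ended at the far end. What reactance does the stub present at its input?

X_in ≈ 30 Ω (inductive)

tan(βl) = -1.66
For an open-ended stub, Z_in = −jZ_0·cot(βl) = −jZ_0/tan(βl)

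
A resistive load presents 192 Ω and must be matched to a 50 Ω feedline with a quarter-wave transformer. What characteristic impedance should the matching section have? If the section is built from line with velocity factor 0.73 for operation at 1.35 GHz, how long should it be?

Z_qwt ≈ 98 Ω; length ≈ 4.06 cm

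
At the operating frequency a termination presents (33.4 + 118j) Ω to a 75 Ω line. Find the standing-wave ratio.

VSWR ≈ 8.13

Γ = (Z_L − Z_0)/(Z_L + Z_0) = (-41.6 + j118)/(108.4 + j118)
|Γ| = 125/160 = 0.781
VSWR = (1 + |Γ|)/(1 − |Γ|) = 1.78/0.219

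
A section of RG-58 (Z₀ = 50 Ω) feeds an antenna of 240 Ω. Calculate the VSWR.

VSWR ≈ 4.8

Γ = (240 − 50)/(240 + 50) = 0.655
VSWR = (1 + 0.655)/(1 − 0.655)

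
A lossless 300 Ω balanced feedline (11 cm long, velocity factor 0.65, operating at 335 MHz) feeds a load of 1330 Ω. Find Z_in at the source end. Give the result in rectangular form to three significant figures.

Z_in ≈ 78 − j114 Ω

λ = v/f = 0.65·c / 335 MHz = 0.582 m
βl = 2π·l/λ = 2π × 0.189 = 68°
tan(βl) = tan(68°) = 2.48
Z_in = Z_0·(Z_L + jZ_0·tanβl)/(Z_0 + jZ_L·tanβl)
     = 300·(1330 + j744)/(300 + j3300)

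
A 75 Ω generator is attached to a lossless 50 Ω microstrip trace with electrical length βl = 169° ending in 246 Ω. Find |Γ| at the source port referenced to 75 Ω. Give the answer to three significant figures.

|Γ| ≈ 0.549

tan(βl) = -0.194
Z_in = Z_0·(Z_L + jZ_0·tanβl)/(Z_0 + jZ_L·tanβl) = 133 + j118 Ω
Γ_s = (Z_in − Z_s)/(Z_in + Z_s) = (58.3 + j118)/(208 + j118), |Γ_s| = 0.549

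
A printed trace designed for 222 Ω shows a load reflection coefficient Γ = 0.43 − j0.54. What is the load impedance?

Z_L = Z_0·(1 + Γ)/(1 − Γ) = 222·(1.43 − j0.54)/(0.57 + j0.54)

Z_L ≈ 189 − j389 Ω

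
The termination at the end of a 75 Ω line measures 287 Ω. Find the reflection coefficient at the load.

Γ = (Z_L − Z_0)/(Z_L + Z_0) = (287 − 75)/(287 + 75) = 212/362

Γ = 0.586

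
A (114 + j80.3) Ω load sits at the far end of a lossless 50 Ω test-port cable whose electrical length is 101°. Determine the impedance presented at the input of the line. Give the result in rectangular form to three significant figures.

tan(βl) = tan(101°) = -5.14
Z_in = Z_0·(Z_L + jZ_0·tanβl)/(Z_0 + jZ_L·tanβl)
     = 50·(114 − j177)/(463 − j586)

Z_in ≈ 14 − j1.35 Ω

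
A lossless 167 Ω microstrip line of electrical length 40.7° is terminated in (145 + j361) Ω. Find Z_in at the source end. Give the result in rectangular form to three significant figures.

tan(βl) = tan(40.7°) = 0.86
Z_in = Z_0·(Z_L + jZ_0·tanβl)/(Z_0 + jZ_L·tanβl)
     = 167·(145 + j505)/(-144 + j125)

Z_in ≈ 195 − j418 Ω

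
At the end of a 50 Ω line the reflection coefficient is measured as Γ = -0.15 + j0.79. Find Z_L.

Z_L ≈ 9.08 + j40.6 Ω

Z_L = Z_0·(1 + Γ)/(1 − Γ) = 50·(0.85 + j0.79)/(1.15 − j0.79)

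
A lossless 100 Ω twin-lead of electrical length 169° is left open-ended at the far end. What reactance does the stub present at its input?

tan(βl) = -0.194
For an open-ended stub, Z_in = −jZ_0·cot(βl) = −jZ_0/tan(βl)

X_in ≈ 514 Ω (inductive)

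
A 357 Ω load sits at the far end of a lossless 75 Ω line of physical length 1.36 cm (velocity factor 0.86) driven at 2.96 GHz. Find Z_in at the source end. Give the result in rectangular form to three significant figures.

λ = v/f = 0.86·c / 2.96 GHz = 0.0872 m
βl = 2π·l/λ = 2π × 0.156 = 56.2°
tan(βl) = tan(56.2°) = 1.49
Z_in = Z_0·(Z_L + jZ_0·tanβl)/(Z_0 + jZ_L·tanβl)
     = 75·(357 + j112)/(75 + j533)

Z_in ≈ 22.4 − j47.1 Ω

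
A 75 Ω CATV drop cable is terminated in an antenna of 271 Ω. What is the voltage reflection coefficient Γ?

Γ = 0.566

Γ = (Z_L − Z_0)/(Z_L + Z_0) = (271 − 75)/(271 + 75) = 196/346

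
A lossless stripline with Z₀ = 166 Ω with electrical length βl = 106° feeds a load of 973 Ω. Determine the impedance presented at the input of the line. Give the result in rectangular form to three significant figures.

tan(βl) = tan(106°) = -3.49
Z_in = Z_0·(Z_L + jZ_0·tanβl)/(Z_0 + jZ_L·tanβl)
     = 166·(973 − j579)/(166 − j3390)

Z_in ≈ 30.6 + j46.1 Ω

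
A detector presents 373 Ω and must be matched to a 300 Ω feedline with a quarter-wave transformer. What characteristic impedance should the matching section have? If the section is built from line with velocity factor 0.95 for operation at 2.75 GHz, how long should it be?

Z_qwt = √(Z_0·R_L) = √(300 × 373) = √111900
λ = 0.95·c/f = 0.104 m, so l = λ/4 = 0.0259 m

Z_qwt ≈ 335 Ω; length ≈ 2.59 cm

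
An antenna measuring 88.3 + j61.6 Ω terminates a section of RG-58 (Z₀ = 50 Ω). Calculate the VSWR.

VSWR ≈ 2.84

Γ = (Z_L − Z_0)/(Z_L + Z_0) = (38.3 + j61.6)/(138.3 + j61.6)
|Γ| = 72.5/151 = 0.479
VSWR = (1 + |Γ|)/(1 − |Γ|) = 1.48/0.521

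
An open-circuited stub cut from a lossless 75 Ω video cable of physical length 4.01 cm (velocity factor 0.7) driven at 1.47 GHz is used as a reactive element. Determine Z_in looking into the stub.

Z_in ≈ +j14.6 Ω

λ = v/f = 0.7·c / 1.47 GHz = 0.143 m
βl = 2π·l/λ = 2π × 0.281 = 101°
tan(βl) = -5.12
For an open-circuited stub, Z_in = −jZ_0·cot(βl) = −jZ_0/tan(βl)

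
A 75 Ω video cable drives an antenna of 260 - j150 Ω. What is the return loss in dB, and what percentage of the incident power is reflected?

RL ≈ 3.76 dB; 42.1% of incident power reflected

Γ = (185 − j150)/(335 − j150), |Γ| = 0.649
RL = −20·log₁₀(0.649) = 3.76 dB
P_refl/P_inc = |Γ|² = 0.421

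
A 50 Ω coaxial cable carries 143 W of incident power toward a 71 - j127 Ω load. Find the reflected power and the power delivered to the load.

|Γ| = |(21 − j127)/(121 − j127)| = 0.734
|Γ|² = 0.539
P_refl = |Γ|²·P_inc = 77 W, P_del = (1 − |Γ|²)·P_inc = 66 W

P_reflected ≈ 77 W; P_delivered ≈ 66 W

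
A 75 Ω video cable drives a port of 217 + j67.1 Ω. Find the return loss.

Γ = (142 + j67.1)/(292 + j67.1), |Γ| = 0.524
RL = −20·log₁₀|Γ| = −20·log₁₀(0.524)

RL ≈ 5.61 dB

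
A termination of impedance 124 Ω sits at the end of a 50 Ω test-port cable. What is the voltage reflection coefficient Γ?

Γ = 0.425

Γ = (Z_L − Z_0)/(Z_L + Z_0) = (124 − 50)/(124 + 50) = 74/174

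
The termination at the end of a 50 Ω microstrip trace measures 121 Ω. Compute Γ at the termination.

Γ = 0.415

Γ = (Z_L − Z_0)/(Z_L + Z_0) = (121 − 50)/(121 + 50) = 71/171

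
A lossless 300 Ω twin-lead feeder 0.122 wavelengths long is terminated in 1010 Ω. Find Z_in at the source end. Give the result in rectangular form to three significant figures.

Z_in ≈ 169 − j259 Ω

βl = 2π × 0.122 = 43.9°
tan(βl) = tan(43.9°) = 0.963
Z_in = Z_0·(Z_L + jZ_0·tanβl)/(Z_0 + jZ_L·tanβl)
     = 300·(1010 + j289)/(300 + j973)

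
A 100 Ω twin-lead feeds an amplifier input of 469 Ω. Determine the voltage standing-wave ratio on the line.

For a purely resistive load, VSWR = R_L/Z_0 or Z_0/R_L (whichever > 1) = 469/100

VSWR ≈ 4.69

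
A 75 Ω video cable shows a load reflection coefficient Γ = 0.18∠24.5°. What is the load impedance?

Z_L ≈ 103 + j15.9 Ω

Z_L = Z_0·(1 + Γ)/(1 − Γ) = 75·(1.16 + j0.0746)/(0.836 − j0.0746)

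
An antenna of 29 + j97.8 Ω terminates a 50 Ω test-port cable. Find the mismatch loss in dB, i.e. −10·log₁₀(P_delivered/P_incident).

Γ = (-21 + j97.8)/(79 + j97.8), |Γ| = 0.796
|Γ|² = 0.633, so P_del/P_inc = 1 − |Γ|² = 0.367
ML = −10·log₁₀(1 − |Γ|²)

mismatch loss ≈ 4.35 dB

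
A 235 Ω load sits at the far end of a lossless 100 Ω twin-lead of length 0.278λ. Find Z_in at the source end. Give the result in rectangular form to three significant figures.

Z_in ≈ 43.6 + j14.5 Ω

βl = 2π × 0.278 = 100°
tan(βl) = tan(100°) = -5.63
Z_in = Z_0·(Z_L + jZ_0·tanβl)/(Z_0 + jZ_L·tanβl)
     = 100·(235 − j563)/(100 − j1320)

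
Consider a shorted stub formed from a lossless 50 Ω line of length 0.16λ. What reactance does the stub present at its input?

X_in ≈ 78.8 Ω (inductive)

βl = 2π × 0.16 = 57.6°
tan(βl) = 1.58
For a shorted stub, Z_in = jZ_0·tan(βl)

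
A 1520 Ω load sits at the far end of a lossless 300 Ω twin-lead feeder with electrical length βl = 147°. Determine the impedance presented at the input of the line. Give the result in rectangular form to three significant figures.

tan(βl) = tan(147°) = -0.649
Z_in = Z_0·(Z_L + jZ_0·tanβl)/(Z_0 + jZ_L·tanβl)
     = 300·(1520 − j195)/(300 − j987)

Z_in ≈ 183 + j406 Ω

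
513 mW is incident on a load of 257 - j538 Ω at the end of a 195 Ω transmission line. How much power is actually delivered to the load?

|Γ| = |(62 − j538)/(452 − j538)| = 0.771
|Γ|² = 0.594
P_refl = |Γ|²·P_inc = 305 mW, P_del = (1 − |Γ|²)·P_inc = 208 mW

P_delivered ≈ 208 mW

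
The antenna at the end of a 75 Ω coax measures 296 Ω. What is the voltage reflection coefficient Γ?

Γ = 0.596

Γ = (Z_L − Z_0)/(Z_L + Z_0) = (296 − 75)/(296 + 75) = 221/371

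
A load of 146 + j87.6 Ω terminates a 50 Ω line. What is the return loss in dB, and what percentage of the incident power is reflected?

Γ = (96 + j87.6)/(196 + j87.6), |Γ| = 0.605
RL = −20·log₁₀(0.605) = 4.36 dB
P_refl/P_inc = |Γ|² = 0.366

RL ≈ 4.36 dB; 36.6% of incident power reflected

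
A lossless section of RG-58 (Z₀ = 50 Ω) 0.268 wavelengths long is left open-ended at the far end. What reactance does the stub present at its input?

X_in ≈ 5.68 Ω (inductive)

βl = 2π × 0.268 = 96.5°
tan(βl) = -8.8
For an open-ended stub, Z_in = −jZ_0·cot(βl) = −jZ_0/tan(βl)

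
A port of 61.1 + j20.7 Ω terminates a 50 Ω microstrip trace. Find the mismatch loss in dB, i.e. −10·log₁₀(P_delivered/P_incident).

mismatch loss ≈ 0.192 dB

Γ = (11.1 + j20.7)/(111.1 + j20.7), |Γ| = 0.208
|Γ|² = 0.0432, so P_del/P_inc = 1 − |Γ|² = 0.957
ML = −10·log₁₀(1 − |Γ|²)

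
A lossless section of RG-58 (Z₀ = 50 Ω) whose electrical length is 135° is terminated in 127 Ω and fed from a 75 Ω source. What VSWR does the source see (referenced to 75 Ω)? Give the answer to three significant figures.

tan(βl) = -1
Z_in = Z_0·(Z_L + jZ_0·tanβl)/(Z_0 + jZ_L·tanβl) = 34.1 + j36.6 Ω
Γ_s = (Z_in − Z_s)/(Z_in + Z_s) = (-40.9 + j36.6)/(109 + j36.6), |Γ_s| = 0.477
VSWR = (1 + |Γ_s|)/(1 − |Γ_s|)

VSWR ≈ 2.82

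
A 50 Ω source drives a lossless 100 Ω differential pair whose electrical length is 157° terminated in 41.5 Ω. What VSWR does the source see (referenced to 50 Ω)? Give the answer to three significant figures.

VSWR ≈ 1.99

tan(βl) = -0.424
Z_in = Z_0·(Z_L + jZ_0·tanβl)/(Z_0 + jZ_L·tanβl) = 47.5 − j34.1 Ω
Γ_s = (Z_in − Z_s)/(Z_in + Z_s) = (-2.5 − j34.1)/(97.5 − j34.1), |Γ_s| = 0.331
VSWR = (1 + |Γ_s|)/(1 − |Γ_s|)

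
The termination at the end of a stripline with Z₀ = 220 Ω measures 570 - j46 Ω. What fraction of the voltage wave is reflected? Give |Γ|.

Γ = (Z_L − Z_0)/(Z_L + Z_0) = (350 − j46)/(790 − j46)
|Γ| = 353/791

|Γ| ≈ 0.446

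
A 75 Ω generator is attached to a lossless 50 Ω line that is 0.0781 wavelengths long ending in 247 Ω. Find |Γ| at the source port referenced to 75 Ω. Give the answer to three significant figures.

|Γ| ≈ 0.618

βl = 2π × 0.0781 = 28.1°
tan(βl) = 0.534
Z_in = Z_0·(Z_L + jZ_0·tanβl)/(Z_0 + jZ_L·tanβl) = 39.9 − j78.5 Ω
Γ_s = (Z_in − Z_s)/(Z_in + Z_s) = (-35.1 − j78.5)/(115 − j78.5), |Γ_s| = 0.618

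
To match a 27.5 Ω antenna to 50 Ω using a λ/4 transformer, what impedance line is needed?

Z_qwt = √(Z_0·R_L) = √(50 × 27.5) = √1375

Z_qwt ≈ 37.1 Ω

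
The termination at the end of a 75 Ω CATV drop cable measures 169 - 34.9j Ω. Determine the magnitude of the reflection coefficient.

|Γ| ≈ 0.407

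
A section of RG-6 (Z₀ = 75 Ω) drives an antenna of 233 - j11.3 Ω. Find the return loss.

Γ = (158 − j11.3)/(308 − j11.3), |Γ| = 0.514
RL = −20·log₁₀|Γ| = −20·log₁₀(0.514)

RL ≈ 5.78 dB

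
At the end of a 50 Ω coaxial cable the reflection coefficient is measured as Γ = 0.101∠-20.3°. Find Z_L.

Z_L ≈ 60.3 − j4.27 Ω

Z_L = Z_0·(1 + Γ)/(1 − Γ) = 50·(1.09 − j0.035)/(0.905 + j0.035)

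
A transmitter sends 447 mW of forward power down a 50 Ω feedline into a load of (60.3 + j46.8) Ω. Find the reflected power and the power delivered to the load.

P_reflected ≈ 71.5 mW; P_delivered ≈ 376 mW

|Γ| = |(10.3 + j46.8)/(110.3 + j46.8)| = 0.4
|Γ|² = 0.16
P_refl = |Γ|²·P_inc = 71.5 mW, P_del = (1 − |Γ|²)·P_inc = 376 mW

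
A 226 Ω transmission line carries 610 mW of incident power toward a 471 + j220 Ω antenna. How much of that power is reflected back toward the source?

P_reflected ≈ 124 mW

|Γ| = |(245 + j220)/(697 + j220)| = 0.451
|Γ|² = 0.203
P_refl = |Γ|²·P_inc = 124 mW, P_del = (1 − |Γ|²)·P_inc = 486 mW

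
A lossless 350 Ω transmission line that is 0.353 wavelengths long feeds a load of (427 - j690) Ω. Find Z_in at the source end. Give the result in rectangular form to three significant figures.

Z_in ≈ 226 + j490 Ω

βl = 2π × 0.353 = 127°
tan(βl) = tan(127°) = -1.32
Z_in = Z_0·(Z_L + jZ_0·tanβl)/(Z_0 + jZ_L·tanβl)
     = 350·(427 − j1150)/(-563 − j565)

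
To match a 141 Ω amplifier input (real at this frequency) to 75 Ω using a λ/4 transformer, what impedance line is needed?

Z_qwt = √(Z_0·R_L) = √(75 × 141) = √10580

Z_qwt ≈ 103 Ω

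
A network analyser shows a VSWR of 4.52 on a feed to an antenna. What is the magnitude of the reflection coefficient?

|Γ| ≈ 0.638

|Γ| = (S − 1)/(S + 1) = (4.52 − 1)/(4.52 + 1) = 3.52/5.52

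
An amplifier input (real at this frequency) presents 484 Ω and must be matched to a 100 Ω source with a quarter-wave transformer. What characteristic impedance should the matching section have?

Z_qwt = √(Z_0·R_L) = √(100 × 484) = √48400

Z_qwt ≈ 220 Ω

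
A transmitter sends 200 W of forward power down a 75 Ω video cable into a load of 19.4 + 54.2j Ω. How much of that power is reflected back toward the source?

|Γ| = |(-55.6 + j54.2)/(94.4 + j54.2)| = 0.713
|Γ|² = 0.509
P_refl = |Γ|²·P_inc = 102 W, P_del = (1 − |Γ|²)·P_inc = 98.2 W

P_reflected ≈ 102 W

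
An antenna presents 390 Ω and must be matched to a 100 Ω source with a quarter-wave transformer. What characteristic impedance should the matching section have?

Z_qwt ≈ 197 Ω

Z_qwt = √(Z_0·R_L) = √(100 × 390) = √39000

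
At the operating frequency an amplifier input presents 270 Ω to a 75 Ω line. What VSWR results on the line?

Γ = (270 − 75)/(270 + 75) = 0.565
VSWR = (1 + 0.565)/(1 − 0.565)

VSWR ≈ 3.6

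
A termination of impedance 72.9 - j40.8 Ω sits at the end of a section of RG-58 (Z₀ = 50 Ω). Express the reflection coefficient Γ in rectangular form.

Γ ≈ 0.267 − j0.243

Γ = (Z_L − Z_0)/(Z_L + Z_0) = (22.9 − j40.8)/(122.9 − j40.8)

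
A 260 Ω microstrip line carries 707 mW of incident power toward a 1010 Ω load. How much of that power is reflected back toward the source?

P_reflected ≈ 247 mW

Γ = (1010 − 260)/(1010 + 260) = 0.591
|Γ|² = 0.349
P_refl = |Γ|²·P_inc = 247 mW, P_del = (1 − |Γ|²)·P_inc = 460 mW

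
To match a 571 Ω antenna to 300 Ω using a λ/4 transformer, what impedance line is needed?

Z_qwt ≈ 414 Ω

Z_qwt = √(Z_0·R_L) = √(300 × 571) = √171300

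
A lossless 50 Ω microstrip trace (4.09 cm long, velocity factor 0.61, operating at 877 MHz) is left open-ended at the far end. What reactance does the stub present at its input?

X_in ≈ -17.6 Ω (capacitive)

λ = v/f = 0.61·c / 877 MHz = 0.209 m
βl = 2π·l/λ = 2π × 0.196 = 70.6°
tan(βl) = 2.83
For an open-ended stub, Z_in = −jZ_0·cot(βl) = −jZ_0/tan(βl)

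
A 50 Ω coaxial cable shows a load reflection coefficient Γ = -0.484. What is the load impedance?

Z_L ≈ 17.4 Ω

Z_L = Z_0·(1 + Γ)/(1 − Γ) = 50·(0.516)/(1.48)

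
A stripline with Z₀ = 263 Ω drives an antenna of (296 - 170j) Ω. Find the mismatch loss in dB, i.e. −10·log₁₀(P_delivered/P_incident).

mismatch loss ≈ 0.399 dB

Γ = (33 − j170)/(559 − j170), |Γ| = 0.296
|Γ|² = 0.0878, so P_del/P_inc = 1 − |Γ|² = 0.912
ML = −10·log₁₀(1 − |Γ|²)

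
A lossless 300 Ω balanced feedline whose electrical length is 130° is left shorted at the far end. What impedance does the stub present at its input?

tan(βl) = -1.19
For a shorted stub, Z_in = jZ_0·tan(βl)

Z_in ≈ −j358 Ω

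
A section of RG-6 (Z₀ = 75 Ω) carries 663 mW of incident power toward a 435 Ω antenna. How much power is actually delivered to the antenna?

Γ = (435 − 75)/(435 + 75) = 0.706
|Γ|² = 0.498
P_refl = |Γ|²·P_inc = 330 mW, P_del = (1 − |Γ|²)·P_inc = 333 mW

P_delivered ≈ 333 mW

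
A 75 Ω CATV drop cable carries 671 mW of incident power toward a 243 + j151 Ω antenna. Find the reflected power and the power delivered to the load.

P_reflected ≈ 276 mW; P_delivered ≈ 395 mW

|Γ| = |(168 + j151)/(318 + j151)| = 0.642
|Γ|² = 0.412
P_refl = |Γ|²·P_inc = 276 mW, P_del = (1 − |Γ|²)·P_inc = 395 mW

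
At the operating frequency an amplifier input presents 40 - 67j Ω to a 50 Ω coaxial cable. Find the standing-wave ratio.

Γ = (Z_L − Z_0)/(Z_L + Z_0) = (-10 − j67)/(90 − j67)
|Γ| = 67.7/112 = 0.604
VSWR = (1 + |Γ|)/(1 − |Γ|) = 1.6/0.396

VSWR ≈ 4.05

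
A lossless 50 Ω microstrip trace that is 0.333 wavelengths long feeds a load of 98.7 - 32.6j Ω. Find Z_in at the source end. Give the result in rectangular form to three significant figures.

Z_in ≈ 33.6 + j30 Ω

βl = 2π × 0.333 = 120°
tan(βl) = tan(120°) = -1.74
Z_in = Z_0·(Z_L + jZ_0·tanβl)/(Z_0 + jZ_L·tanβl)
     = 50·(98.7 − j120)/(-6.74 − j172)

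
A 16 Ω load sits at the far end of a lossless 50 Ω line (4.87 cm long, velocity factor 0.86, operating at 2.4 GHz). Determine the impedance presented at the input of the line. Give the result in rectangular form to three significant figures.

λ = v/f = 0.86·c / 2.4 GHz = 0.107 m
βl = 2π·l/λ = 2π × 0.453 = 163°
tan(βl) = tan(163°) = -0.304
Z_in = Z_0·(Z_L + jZ_0·tanβl)/(Z_0 + jZ_L·tanβl)
     = 50·(16 − j15.2)/(50 − j4.86)

Z_in ≈ 17.3 − j13.5 Ω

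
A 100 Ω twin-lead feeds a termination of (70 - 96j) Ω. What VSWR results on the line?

Γ = (Z_L − Z_0)/(Z_L + Z_0) = (-30 − j96)/(170 − j96)
|Γ| = 101/195 = 0.515
VSWR = (1 + |Γ|)/(1 − |Γ|) = 1.52/0.485

VSWR ≈ 3.13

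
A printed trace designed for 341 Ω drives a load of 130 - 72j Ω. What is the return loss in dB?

Γ = (-211 − j72)/(471 − j72), |Γ| = 0.468
RL = −20·log₁₀|Γ| = −20·log₁₀(0.468)

RL ≈ 6.6 dB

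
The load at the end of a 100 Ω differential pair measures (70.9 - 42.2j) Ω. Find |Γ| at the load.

|Γ| ≈ 0.291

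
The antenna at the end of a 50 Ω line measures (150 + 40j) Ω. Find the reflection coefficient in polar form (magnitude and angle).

Γ ≈ 0.528 ∠ 10.5°

Γ = (Z_L − Z_0)/(Z_L + Z_0) = (100 + j40)/(200 + j40)
|Γ| = 108/204 = 0.528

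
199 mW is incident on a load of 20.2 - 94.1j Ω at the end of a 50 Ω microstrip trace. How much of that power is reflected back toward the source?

|Γ| = |(-29.8 − j94.1)/(70.2 − j94.1)| = 0.841
|Γ|² = 0.707
P_refl = |Γ|²·P_inc = 141 mW, P_del = (1 − |Γ|²)·P_inc = 58.3 mW

P_reflected ≈ 141 mW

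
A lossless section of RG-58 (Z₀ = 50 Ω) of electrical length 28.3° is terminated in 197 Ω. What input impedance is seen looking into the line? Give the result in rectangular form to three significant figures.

tan(βl) = tan(28.3°) = 0.538
Z_in = Z_0·(Z_L + jZ_0·tanβl)/(Z_0 + jZ_L·tanβl)
     = 50·(197 + j26.9)/(50 + j106)

Z_in ≈ 46.2 − j71.1 Ω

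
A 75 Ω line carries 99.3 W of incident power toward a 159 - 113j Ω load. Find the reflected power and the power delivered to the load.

|Γ| = |(84 − j113)/(234 − j113)| = 0.542
|Γ|² = 0.294
P_refl = |Γ|²·P_inc = 29.2 W, P_del = (1 − |Γ|²)·P_inc = 70.1 W

P_reflected ≈ 29.2 W; P_delivered ≈ 70.1 W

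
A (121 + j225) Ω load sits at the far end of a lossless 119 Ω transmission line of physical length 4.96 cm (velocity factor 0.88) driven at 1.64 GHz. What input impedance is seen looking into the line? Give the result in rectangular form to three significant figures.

Z_in ≈ 22.4 − j4.5 Ω

λ = v/f = 0.88·c / 1.64 GHz = 0.161 m
βl = 2π·l/λ = 2π × 0.308 = 111°
tan(βl) = tan(111°) = -2.62
Z_in = Z_0·(Z_L + jZ_0·tanβl)/(Z_0 + jZ_L·tanβl)
     = 119·(121 − j86.2)/(707 − j316)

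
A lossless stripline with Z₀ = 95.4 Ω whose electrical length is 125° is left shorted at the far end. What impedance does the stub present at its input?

tan(βl) = -1.43
For a shorted stub, Z_in = jZ_0·tan(βl)

Z_in ≈ −j136 Ω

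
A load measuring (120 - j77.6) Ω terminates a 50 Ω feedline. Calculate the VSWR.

Γ = (Z_L − Z_0)/(Z_L + Z_0) = (70 − j77.6)/(170 − j77.6)
|Γ| = 105/187 = 0.559
VSWR = (1 + |Γ|)/(1 − |Γ|) = 1.56/0.441

VSWR ≈ 3.54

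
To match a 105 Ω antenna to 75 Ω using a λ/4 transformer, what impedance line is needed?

Z_qwt = √(Z_0·R_L) = √(75 × 105) = √7875

Z_qwt ≈ 88.7 Ω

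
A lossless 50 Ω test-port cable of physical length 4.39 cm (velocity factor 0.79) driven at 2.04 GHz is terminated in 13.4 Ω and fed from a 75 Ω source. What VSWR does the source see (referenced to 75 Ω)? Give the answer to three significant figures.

VSWR ≈ 4.14

λ = v/f = 0.79·c / 2.04 GHz = 0.116 m
βl = 2π·l/λ = 2π × 0.378 = 136°
tan(βl) = -0.965
Z_in = Z_0·(Z_L + jZ_0·tanβl)/(Z_0 + jZ_L·tanβl) = 24.2 − j42 Ω
Γ_s = (Z_in − Z_s)/(Z_in + Z_s) = (-50.8 − j42)/(99.2 − j42), |Γ_s| = 0.611
VSWR = (1 + |Γ_s|)/(1 − |Γ_s|)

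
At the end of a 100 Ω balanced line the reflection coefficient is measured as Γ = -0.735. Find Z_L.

Z_L = Z_0·(1 + Γ)/(1 − Γ) = 100·(0.265)/(1.73)

Z_L ≈ 15.3 Ω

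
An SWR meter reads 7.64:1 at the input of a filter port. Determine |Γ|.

|Γ| ≈ 0.769

|Γ| = (S − 1)/(S + 1) = (7.64 − 1)/(7.64 + 1) = 6.64/8.64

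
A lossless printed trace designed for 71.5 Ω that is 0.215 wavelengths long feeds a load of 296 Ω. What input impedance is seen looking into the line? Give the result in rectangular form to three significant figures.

βl = 2π × 0.215 = 77.4°
tan(βl) = tan(77.4°) = 4.47
Z_in = Z_0·(Z_L + jZ_0·tanβl)/(Z_0 + jZ_L·tanβl)
     = 71.5·(296 + j320)/(71.5 + j1320)

Z_in ≈ 18.1 − j15 Ω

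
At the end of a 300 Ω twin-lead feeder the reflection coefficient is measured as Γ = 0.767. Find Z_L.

Z_L ≈ 2280 Ω

Z_L = Z_0·(1 + Γ)/(1 − Γ) = 300·(1.77)/(0.233)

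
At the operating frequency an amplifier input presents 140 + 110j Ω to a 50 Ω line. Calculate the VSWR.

Γ = (Z_L − Z_0)/(Z_L + Z_0) = (90 + j110)/(190 + j110)
|Γ| = 142/220 = 0.647
VSWR = (1 + |Γ|)/(1 − |Γ|) = 1.65/0.353

VSWR ≈ 4.67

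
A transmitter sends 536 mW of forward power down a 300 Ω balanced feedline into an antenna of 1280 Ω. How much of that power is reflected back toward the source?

Γ = (1280 − 300)/(1280 + 300) = 0.62
|Γ|² = 0.385
P_refl = |Γ|²·P_inc = 206 mW, P_del = (1 − |Γ|²)·P_inc = 330 mW

P_reflected ≈ 206 mW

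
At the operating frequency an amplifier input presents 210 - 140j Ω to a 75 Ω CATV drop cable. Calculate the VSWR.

Γ = (Z_L − Z_0)/(Z_L + Z_0) = (135 − j140)/(285 − j140)
|Γ| = 194/318 = 0.612
VSWR = (1 + |Γ|)/(1 − |Γ|) = 1.61/0.388

VSWR ≈ 4.16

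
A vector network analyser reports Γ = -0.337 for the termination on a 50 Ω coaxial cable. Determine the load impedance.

Z_L = Z_0·(1 + Γ)/(1 − Γ) = 50·(0.663)/(1.34)

Z_L ≈ 24.8 Ω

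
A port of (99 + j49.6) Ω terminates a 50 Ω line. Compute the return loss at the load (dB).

Γ = (49 + j49.6)/(149 + j49.6), |Γ| = 0.444
RL = −20·log₁₀|Γ| = −20·log₁₀(0.444)

RL ≈ 7.05 dB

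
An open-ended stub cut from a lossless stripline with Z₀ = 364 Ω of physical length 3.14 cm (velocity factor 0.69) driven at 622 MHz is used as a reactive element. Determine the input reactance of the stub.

X_in ≈ -540 Ω (capacitive)

λ = v/f = 0.69·c / 622 MHz = 0.333 m
βl = 2π·l/λ = 2π × 0.0944 = 34°
tan(βl) = 0.674
For an open-ended stub, Z_in = −jZ_0·cot(βl) = −jZ_0/tan(βl)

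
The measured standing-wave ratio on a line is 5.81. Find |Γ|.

|Γ| ≈ 0.706

|Γ| = (S − 1)/(S + 1) = (5.81 − 1)/(5.81 + 1) = 4.81/6.81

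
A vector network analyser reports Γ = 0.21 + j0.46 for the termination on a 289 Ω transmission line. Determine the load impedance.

Z_L ≈ 257 + j318 Ω

Z_L = Z_0·(1 + Γ)/(1 − Γ) = 289·(1.21 + j0.46)/(0.79 − j0.46)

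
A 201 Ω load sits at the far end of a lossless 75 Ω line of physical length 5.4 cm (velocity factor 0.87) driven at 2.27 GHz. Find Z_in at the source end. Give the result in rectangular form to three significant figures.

λ = v/f = 0.87·c / 2.27 GHz = 0.115 m
βl = 2π·l/λ = 2π × 0.47 = 169°
tan(βl) = tan(169°) = -0.193
Z_in = Z_0·(Z_L + jZ_0·tanβl)/(Z_0 + jZ_L·tanβl)
     = 75·(201 − j14.5)/(75 − j38.8)

Z_in ≈ 164 + j70.6 Ω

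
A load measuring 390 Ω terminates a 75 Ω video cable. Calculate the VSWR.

Γ = (390 − 75)/(390 + 75) = 0.677
VSWR = (1 + 0.677)/(1 − 0.677)

VSWR ≈ 5.2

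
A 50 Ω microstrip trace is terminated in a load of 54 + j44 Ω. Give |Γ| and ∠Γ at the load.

Γ = (Z_L − Z_0)/(Z_L + Z_0) = (4 + j44)/(104 + j44)
|Γ| = 44.2/113 = 0.391

Γ ≈ 0.391 ∠ 61.9°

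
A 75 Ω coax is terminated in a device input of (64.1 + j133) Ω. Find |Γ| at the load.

|Γ| ≈ 0.693

Γ = (Z_L − Z_0)/(Z_L + Z_0) = (-10.9 + j133)/(139.1 + j133)
|Γ| = 133/192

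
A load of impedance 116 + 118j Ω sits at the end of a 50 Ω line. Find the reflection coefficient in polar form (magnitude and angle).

Γ = (Z_L − Z_0)/(Z_L + Z_0) = (66 + j118)/(166 + j118)
|Γ| = 135/204 = 0.664

Γ ≈ 0.664 ∠ 25.4°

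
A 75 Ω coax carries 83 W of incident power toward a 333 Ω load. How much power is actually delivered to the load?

P_delivered ≈ 49.8 W

Γ = (333 − 75)/(333 + 75) = 0.632
|Γ|² = 0.4
P_refl = |Γ|²·P_inc = 33.2 W, P_del = (1 − |Γ|²)·P_inc = 49.8 W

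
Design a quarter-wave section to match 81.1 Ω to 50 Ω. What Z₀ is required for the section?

Z_qwt ≈ 63.7 Ω

Z_qwt = √(Z_0·R_L) = √(50 × 81.1) = √4055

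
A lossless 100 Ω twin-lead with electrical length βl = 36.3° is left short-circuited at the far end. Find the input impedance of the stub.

Z_in ≈ +j73.5 Ω

tan(βl) = 0.735
For a short-circuited stub, Z_in = jZ_0·tan(βl)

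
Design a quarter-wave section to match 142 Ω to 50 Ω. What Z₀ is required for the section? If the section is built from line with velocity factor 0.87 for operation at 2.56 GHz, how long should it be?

Z_qwt = √(Z_0·R_L) = √(50 × 142) = √7100
λ = 0.87·c/f = 0.102 m, so l = λ/4 = 0.0255 m

Z_qwt ≈ 84.3 Ω; length ≈ 2.55 cm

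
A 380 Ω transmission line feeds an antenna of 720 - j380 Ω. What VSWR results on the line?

Γ = (Z_L − Z_0)/(Z_L + Z_0) = (340 − j380)/(1100 − j380)
|Γ| = 510/1160 = 0.438
VSWR = (1 + |Γ|)/(1 − |Γ|) = 1.44/0.562

VSWR ≈ 2.56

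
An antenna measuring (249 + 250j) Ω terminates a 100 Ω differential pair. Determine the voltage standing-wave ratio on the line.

VSWR ≈ 5.21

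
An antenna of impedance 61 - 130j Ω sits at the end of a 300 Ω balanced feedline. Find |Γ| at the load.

Γ = (Z_L − Z_0)/(Z_L + Z_0) = (-239 − j130)/(361 − j130)
|Γ| = 272/384

|Γ| ≈ 0.709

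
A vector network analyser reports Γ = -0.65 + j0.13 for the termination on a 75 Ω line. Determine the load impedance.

Z_L ≈ 15.3 + j7.12 Ω

Z_L = Z_0·(1 + Γ)/(1 − Γ) = 75·(0.35 + j0.13)/(1.65 − j0.13)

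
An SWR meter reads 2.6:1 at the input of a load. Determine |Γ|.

|Γ| ≈ 0.444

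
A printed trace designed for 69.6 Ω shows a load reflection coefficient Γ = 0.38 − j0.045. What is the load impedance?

Z_L = Z_0·(1 + Γ)/(1 − Γ) = 69.6·(1.38 − j0.045)/(0.62 + j0.045)

Z_L ≈ 154 − j16.2 Ω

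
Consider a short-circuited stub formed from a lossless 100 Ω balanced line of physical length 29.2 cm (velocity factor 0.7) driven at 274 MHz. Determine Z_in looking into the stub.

λ = v/f = 0.7·c / 274 MHz = 0.766 m
βl = 2π·l/λ = 2π × 0.381 = 137°
tan(βl) = -0.927
For a short-circuited stub, Z_in = jZ_0·tan(βl)

Z_in ≈ −j92.7 Ω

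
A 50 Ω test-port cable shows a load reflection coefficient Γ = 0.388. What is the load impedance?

Z_L = Z_0·(1 + Γ)/(1 − Γ) = 50·(1.39)/(0.612)

Z_L ≈ 113 Ω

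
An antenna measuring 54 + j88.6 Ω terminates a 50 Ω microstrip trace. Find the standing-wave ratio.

VSWR ≈ 4.7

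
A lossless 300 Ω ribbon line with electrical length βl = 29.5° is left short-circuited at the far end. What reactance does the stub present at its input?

tan(βl) = 0.566
For a short-circuited stub, Z_in = jZ_0·tan(βl)

X_in ≈ 170 Ω (inductive)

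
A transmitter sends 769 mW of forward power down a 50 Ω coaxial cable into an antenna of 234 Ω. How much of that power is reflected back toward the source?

P_reflected ≈ 323 mW

Γ = (234 − 50)/(234 + 50) = 0.648
|Γ|² = 0.42
P_refl = |Γ|²·P_inc = 323 mW, P_del = (1 − |Γ|²)·P_inc = 446 mW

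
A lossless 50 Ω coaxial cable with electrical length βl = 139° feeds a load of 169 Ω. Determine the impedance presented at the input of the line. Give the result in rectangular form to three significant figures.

Z_in ≈ 30.8 + j47 Ω

tan(βl) = tan(139°) = -0.869
Z_in = Z_0·(Z_L + jZ_0·tanβl)/(Z_0 + jZ_L·tanβl)
     = 50·(169 − j43.5)/(50 − j147)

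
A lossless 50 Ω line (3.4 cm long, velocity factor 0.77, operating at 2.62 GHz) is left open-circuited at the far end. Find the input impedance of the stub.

λ = v/f = 0.77·c / 2.62 GHz = 0.0882 m
βl = 2π·l/λ = 2π × 0.386 = 139°
tan(βl) = -0.875
For an open-circuited stub, Z_in = −jZ_0·cot(βl) = −jZ_0/tan(βl)

Z_in ≈ +j57.2 Ω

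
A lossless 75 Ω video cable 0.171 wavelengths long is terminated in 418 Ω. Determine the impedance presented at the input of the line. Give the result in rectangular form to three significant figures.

Z_in ≈ 17.2 − j38.9 Ω

βl = 2π × 0.171 = 61.6°
tan(βl) = tan(61.6°) = 1.85
Z_in = Z_0·(Z_L + jZ_0·tanβl)/(Z_0 + jZ_L·tanβl)
     = 75·(418 + j138)/(75 + j772)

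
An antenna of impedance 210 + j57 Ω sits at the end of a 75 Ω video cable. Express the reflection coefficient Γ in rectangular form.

Γ = (Z_L − Z_0)/(Z_L + Z_0) = (135 + j57)/(285 + j57)

Γ ≈ 0.494 + j0.101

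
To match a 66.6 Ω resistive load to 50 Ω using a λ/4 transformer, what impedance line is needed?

Z_qwt = √(Z_0·R_L) = √(50 × 66.6) = √3330

Z_qwt ≈ 57.7 Ω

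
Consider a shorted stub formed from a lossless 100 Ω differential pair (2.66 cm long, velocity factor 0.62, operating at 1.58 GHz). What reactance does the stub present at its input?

λ = v/f = 0.62·c / 1.58 GHz = 0.118 m
βl = 2π·l/λ = 2π × 0.226 = 81.3°
tan(βl) = 6.57
For a shorted stub, Z_in = jZ_0·tan(βl)

X_in ≈ 657 Ω (inductive)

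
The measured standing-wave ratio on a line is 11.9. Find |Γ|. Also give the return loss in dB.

|Γ| ≈ 0.845; return loss ≈ 1.46 dB

|Γ| = (S − 1)/(S + 1) = (11.9 − 1)/(11.9 + 1) = 10.9/12.9
RL = −20·log₁₀|Γ| = −20·log₁₀(0.845)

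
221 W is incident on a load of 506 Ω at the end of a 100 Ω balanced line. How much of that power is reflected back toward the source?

P_reflected ≈ 99.2 W

Γ = (506 − 100)/(506 + 100) = 0.67
|Γ|² = 0.449
P_refl = |Γ|²·P_inc = 99.2 W, P_del = (1 − |Γ|²)·P_inc = 122 W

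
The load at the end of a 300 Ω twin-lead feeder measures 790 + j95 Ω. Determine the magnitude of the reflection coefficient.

|Γ| ≈ 0.456

Γ = (Z_L − Z_0)/(Z_L + Z_0) = (490 + j95)/(1090 + j95)
|Γ| = 499/1090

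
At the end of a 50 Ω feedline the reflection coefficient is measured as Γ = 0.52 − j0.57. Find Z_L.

Z_L ≈ 36.4 − j103 Ω

Z_L = Z_0·(1 + Γ)/(1 − Γ) = 50·(1.52 − j0.57)/(0.48 + j0.57)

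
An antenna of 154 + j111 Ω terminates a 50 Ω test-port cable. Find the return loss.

RL ≈ 3.68 dB

Γ = (104 + j111)/(204 + j111), |Γ| = 0.655
RL = −20·log₁₀|Γ| = −20·log₁₀(0.655)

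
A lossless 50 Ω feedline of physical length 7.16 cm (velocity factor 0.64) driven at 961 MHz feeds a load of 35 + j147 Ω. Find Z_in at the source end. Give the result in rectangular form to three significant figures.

Z_in ≈ 3.98 + j19.2 Ω

λ = v/f = 0.64·c / 961 MHz = 0.2 m
βl = 2π·l/λ = 2π × 0.358 = 129°
tan(βl) = tan(129°) = -1.23
Z_in = Z_0·(Z_L + jZ_0·tanβl)/(Z_0 + jZ_L·tanβl)
     = 50·(35 + j85.3)/(231 − j43.2)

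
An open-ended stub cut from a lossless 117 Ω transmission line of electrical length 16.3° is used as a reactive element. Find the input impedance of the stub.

Z_in ≈ −j400 Ω

tan(βl) = 0.292
For an open-ended stub, Z_in = −jZ_0·cot(βl) = −jZ_0/tan(βl)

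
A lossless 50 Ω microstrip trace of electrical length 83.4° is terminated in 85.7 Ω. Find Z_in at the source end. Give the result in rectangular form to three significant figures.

Z_in ≈ 29.4 − j3.8 Ω

tan(βl) = tan(83.4°) = 8.64
Z_in = Z_0·(Z_L + jZ_0·tanβl)/(Z_0 + jZ_L·tanβl)
     = 50·(85.7 + j432)/(50 + j741)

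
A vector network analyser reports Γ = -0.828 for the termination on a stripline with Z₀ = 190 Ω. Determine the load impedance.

Z_L ≈ 17.9 Ω

Z_L = Z_0·(1 + Γ)/(1 − Γ) = 190·(0.172)/(1.83)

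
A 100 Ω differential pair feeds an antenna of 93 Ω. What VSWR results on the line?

VSWR ≈ 1.08

Γ = (93 − 100)/(93 + 100) = -0.0363
VSWR = (1 + 0.0363)/(1 − 0.0363)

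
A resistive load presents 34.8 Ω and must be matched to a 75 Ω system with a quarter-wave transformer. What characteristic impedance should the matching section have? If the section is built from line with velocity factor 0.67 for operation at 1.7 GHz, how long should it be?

Z_qwt = √(Z_0·R_L) = √(75 × 34.8) = √2610
λ = 0.67·c/f = 0.118 m, so l = λ/4 = 0.0296 m

Z_qwt ≈ 51.1 Ω; length ≈ 2.96 cm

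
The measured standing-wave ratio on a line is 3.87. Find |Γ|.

|Γ| ≈ 0.589

|Γ| = (S − 1)/(S + 1) = (3.87 − 1)/(3.87 + 1) = 2.87/4.87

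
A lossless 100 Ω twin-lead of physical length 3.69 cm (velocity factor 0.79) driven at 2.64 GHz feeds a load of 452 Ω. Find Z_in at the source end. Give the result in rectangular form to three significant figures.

Z_in ≈ 69.9 + j135 Ω

λ = v/f = 0.79·c / 2.64 GHz = 0.0898 m
βl = 2π·l/λ = 2π × 0.411 = 148°
tan(βl) = tan(148°) = -0.626
Z_in = Z_0·(Z_L + jZ_0·tanβl)/(Z_0 + jZ_L·tanβl)
     = 100·(452 − j62.6)/(100 − j283)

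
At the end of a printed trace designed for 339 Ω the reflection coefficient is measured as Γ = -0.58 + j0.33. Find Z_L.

Z_L = Z_0·(1 + Γ)/(1 − Γ) = 339·(0.42 + j0.33)/(1.58 − j0.33)

Z_L ≈ 72.2 + j85.9 Ω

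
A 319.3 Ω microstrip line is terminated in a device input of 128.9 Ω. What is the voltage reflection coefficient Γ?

Γ = (Z_L − Z_0)/(Z_L + Z_0) = (128.9 − 319.3)/(128.9 + 319.3) = -190.4/448.2

Γ = -0.425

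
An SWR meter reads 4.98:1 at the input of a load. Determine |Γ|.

|Γ| = (S − 1)/(S + 1) = (4.98 − 1)/(4.98 + 1) = 3.98/5.98

|Γ| ≈ 0.666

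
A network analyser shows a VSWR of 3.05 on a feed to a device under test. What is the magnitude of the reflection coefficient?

|Γ| ≈ 0.506

|Γ| = (S − 1)/(S + 1) = (3.05 − 1)/(3.05 + 1) = 2.05/4.05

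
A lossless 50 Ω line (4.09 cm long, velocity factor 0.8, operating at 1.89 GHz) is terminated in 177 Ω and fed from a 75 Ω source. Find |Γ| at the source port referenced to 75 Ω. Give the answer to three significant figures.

λ = v/f = 0.8·c / 1.89 GHz = 0.127 m
βl = 2π·l/λ = 2π × 0.322 = 116°
tan(βl) = -2.05
Z_in = Z_0·(Z_L + jZ_0·tanβl)/(Z_0 + jZ_L·tanβl) = 17.1 + j22 Ω
Γ_s = (Z_in − Z_s)/(Z_in + Z_s) = (-57.9 + j22)/(92.1 + j22), |Γ_s| = 0.653

|Γ| ≈ 0.653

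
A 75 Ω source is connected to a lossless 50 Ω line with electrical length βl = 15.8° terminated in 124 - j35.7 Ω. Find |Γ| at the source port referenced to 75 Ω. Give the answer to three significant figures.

tan(βl) = 0.283
Z_in = Z_0·(Z_L + jZ_0·tanβl)/(Z_0 + jZ_L·tanβl) = 69.1 − j58.3 Ω
Γ_s = (Z_in − Z_s)/(Z_in + Z_s) = (-5.87 − j58.3)/(144 − j58.3), |Γ_s| = 0.377

|Γ| ≈ 0.377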